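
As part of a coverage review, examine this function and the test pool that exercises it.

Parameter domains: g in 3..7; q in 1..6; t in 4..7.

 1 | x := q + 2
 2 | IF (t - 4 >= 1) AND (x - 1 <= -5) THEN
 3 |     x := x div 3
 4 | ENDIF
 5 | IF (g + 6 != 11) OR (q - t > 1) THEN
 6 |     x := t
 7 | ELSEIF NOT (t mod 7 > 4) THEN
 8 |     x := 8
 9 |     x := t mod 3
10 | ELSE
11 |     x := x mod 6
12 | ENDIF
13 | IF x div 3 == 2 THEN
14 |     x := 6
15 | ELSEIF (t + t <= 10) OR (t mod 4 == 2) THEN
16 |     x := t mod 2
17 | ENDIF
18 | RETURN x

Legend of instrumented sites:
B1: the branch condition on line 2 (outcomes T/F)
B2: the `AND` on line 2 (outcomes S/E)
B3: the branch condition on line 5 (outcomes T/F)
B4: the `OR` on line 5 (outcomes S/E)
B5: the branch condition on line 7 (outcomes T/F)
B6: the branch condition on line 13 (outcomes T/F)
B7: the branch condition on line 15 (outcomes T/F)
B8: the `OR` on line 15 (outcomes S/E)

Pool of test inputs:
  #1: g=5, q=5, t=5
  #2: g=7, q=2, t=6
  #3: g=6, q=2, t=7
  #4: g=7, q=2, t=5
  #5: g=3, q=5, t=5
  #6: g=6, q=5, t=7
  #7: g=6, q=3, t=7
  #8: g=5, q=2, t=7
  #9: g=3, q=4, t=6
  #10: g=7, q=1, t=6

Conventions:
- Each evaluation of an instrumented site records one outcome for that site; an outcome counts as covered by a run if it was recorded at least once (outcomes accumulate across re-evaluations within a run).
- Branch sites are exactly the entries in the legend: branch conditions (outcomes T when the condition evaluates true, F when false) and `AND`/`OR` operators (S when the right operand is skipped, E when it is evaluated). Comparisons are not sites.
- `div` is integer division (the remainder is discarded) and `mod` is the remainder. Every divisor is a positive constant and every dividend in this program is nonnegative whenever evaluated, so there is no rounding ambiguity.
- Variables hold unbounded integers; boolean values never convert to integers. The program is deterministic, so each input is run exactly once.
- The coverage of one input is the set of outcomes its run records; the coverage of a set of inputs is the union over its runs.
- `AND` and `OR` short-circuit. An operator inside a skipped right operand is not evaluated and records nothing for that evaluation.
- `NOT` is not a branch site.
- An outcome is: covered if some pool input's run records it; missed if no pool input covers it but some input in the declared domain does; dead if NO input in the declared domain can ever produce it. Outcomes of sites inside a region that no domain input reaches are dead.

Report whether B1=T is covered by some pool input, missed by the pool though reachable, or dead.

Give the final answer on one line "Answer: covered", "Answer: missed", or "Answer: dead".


no pool input records B1=T
checking all 120 inputs in the declared domain: B1=T is never recorded -> dead
Answer: dead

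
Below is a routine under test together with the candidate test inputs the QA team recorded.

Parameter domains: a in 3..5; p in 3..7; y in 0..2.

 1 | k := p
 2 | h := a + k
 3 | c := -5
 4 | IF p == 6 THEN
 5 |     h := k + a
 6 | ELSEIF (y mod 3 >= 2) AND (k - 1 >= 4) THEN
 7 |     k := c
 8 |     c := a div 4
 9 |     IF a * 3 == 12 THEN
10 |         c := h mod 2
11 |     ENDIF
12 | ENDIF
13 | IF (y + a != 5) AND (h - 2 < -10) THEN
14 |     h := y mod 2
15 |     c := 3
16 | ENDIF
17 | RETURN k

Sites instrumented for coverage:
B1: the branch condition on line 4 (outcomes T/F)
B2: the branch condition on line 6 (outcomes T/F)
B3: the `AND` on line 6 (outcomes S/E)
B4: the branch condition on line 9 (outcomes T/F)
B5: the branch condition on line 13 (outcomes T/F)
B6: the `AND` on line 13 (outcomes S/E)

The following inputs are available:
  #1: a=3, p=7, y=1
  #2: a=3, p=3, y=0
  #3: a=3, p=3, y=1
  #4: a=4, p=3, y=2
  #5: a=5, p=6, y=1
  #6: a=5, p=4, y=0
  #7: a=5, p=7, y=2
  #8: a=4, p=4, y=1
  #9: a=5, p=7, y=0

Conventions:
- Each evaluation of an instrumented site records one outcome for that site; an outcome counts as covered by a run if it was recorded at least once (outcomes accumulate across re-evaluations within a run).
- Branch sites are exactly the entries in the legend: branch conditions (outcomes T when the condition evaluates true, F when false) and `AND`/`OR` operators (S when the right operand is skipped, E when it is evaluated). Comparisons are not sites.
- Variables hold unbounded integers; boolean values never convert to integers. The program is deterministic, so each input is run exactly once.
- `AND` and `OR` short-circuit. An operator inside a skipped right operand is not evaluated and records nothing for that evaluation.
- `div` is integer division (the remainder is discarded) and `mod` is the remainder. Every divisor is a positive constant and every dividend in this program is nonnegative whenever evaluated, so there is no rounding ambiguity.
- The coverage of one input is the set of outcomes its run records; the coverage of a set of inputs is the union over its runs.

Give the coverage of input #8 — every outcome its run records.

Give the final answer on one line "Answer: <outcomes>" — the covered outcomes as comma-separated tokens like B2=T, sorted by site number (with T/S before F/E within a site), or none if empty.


Running input #8 (a=4, p=4, y=1), event by event:
  B1->F, B3->S, B2->F, B6->S, B5->F
as a set, this run covers: B1=F, B2=F, B3=S, B5=F, B6=S
Answer: B1=F, B2=F, B3=S, B5=F, B6=S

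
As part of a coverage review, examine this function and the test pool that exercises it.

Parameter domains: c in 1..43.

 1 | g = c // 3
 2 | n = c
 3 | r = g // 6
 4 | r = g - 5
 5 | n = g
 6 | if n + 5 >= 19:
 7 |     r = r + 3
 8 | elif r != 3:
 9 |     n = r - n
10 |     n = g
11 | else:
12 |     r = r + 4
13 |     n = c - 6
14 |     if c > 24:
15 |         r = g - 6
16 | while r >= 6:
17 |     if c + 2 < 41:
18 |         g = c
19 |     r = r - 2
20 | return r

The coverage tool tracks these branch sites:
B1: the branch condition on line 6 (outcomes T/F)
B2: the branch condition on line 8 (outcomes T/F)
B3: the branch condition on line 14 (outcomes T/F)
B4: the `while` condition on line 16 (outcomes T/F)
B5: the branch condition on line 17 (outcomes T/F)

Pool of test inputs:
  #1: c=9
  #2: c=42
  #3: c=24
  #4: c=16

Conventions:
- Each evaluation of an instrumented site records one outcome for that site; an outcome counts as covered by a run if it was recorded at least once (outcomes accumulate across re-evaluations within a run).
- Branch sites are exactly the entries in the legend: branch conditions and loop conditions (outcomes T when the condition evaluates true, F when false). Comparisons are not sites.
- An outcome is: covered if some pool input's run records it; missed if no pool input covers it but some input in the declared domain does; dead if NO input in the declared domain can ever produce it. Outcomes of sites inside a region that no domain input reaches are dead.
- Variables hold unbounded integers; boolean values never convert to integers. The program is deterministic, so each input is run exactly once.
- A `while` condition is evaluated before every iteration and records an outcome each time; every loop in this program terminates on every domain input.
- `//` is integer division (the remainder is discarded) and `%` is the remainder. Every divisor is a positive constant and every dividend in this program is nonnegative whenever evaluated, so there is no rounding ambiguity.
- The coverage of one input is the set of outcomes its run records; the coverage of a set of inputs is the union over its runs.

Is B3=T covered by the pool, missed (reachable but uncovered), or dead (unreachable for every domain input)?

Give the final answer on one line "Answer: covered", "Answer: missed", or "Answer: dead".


no pool input records B3=T
but domain input (c=25) does record it -> reachable, so missed
Answer: missed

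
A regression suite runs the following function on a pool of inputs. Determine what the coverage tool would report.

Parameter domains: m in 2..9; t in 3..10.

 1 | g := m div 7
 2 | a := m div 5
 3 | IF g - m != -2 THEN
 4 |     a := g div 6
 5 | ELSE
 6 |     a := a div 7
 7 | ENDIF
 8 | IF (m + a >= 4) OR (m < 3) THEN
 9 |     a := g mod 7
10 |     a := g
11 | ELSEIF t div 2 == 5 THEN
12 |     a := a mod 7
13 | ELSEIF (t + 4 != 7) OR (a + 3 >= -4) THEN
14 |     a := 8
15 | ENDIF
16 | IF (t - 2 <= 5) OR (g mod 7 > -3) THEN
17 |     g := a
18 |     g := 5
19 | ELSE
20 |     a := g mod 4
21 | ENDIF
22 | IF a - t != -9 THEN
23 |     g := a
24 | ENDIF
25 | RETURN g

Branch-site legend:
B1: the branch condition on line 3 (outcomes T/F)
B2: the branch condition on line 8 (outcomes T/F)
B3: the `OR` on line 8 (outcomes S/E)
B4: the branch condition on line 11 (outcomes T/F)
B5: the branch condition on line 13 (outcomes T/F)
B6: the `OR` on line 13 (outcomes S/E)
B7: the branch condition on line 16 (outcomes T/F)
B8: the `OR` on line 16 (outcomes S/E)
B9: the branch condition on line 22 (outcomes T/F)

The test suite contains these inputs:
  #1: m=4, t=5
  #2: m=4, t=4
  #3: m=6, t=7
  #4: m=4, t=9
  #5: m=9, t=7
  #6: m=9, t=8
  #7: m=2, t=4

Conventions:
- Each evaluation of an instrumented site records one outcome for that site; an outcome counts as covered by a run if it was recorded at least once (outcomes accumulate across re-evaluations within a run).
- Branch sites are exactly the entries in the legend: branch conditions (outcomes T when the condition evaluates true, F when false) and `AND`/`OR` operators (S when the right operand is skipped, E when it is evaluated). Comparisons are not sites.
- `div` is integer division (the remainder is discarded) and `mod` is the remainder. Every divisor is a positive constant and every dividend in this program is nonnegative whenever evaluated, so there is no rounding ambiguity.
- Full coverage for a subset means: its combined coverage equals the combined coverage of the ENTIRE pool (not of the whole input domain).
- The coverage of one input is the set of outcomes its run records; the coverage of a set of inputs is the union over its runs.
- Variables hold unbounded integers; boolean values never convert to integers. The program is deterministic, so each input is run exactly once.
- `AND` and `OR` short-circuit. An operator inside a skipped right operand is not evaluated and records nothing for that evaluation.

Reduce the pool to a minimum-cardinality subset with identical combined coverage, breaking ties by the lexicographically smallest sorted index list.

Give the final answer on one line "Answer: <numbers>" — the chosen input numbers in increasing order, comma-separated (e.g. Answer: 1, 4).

test 1 (m=4, t=5) fires B1->T, B3->S, B2->T, B8->S, B7->T, B9->T; hits B1=T, B2=T, B3=S, B7=T, B8=S, B9=T
test 2 (m=4, t=4) fires B1->T, B3->S, B2->T, B8->S, B7->T, B9->T; hits B1=T, B2=T, B3=S, B7=T, B8=S, B9=T
test 3 (m=6, t=7) fires B1->T, B3->S, B2->T, B8->S, B7->T, B9->T; hits B1=T, B2=T, B3=S, B7=T, B8=S, B9=T
test 4 (m=4, t=9) fires B1->T, B3->S, B2->T, B8->E, B7->T, B9->F; hits B1=T, B2=T, B3=S, B7=T, B8=E, B9=F
test 5 (m=9, t=7) fires B1->T, B3->S, B2->T, B8->S, B7->T, B9->T; hits B1=T, B2=T, B3=S, B7=T, B8=S, B9=T
test 6 (m=9, t=8) fires B1->T, B3->S, B2->T, B8->E, B7->T, B9->T; hits B1=T, B2=T, B3=S, B7=T, B8=E, B9=T
test 7 (m=2, t=4) fires B1->F, B3->E, B2->T, B8->S, B7->T, B9->T; hits B1=F, B2=T, B3=E, B7=T, B8=S, B9=T
pool-wide coverage (10 outcomes): B1=T, B1=F, B2=T, B3=S, B3=E, B7=T, B8=S, B8=E, B9=T, B9=F
checked all size-1 subsets: none covers 10 outcomes (max 6/10)
at size 2, {4, 7} reaches all 10 outcomes; every lexicographically earlier size-2 subset fails

Answer: 4, 7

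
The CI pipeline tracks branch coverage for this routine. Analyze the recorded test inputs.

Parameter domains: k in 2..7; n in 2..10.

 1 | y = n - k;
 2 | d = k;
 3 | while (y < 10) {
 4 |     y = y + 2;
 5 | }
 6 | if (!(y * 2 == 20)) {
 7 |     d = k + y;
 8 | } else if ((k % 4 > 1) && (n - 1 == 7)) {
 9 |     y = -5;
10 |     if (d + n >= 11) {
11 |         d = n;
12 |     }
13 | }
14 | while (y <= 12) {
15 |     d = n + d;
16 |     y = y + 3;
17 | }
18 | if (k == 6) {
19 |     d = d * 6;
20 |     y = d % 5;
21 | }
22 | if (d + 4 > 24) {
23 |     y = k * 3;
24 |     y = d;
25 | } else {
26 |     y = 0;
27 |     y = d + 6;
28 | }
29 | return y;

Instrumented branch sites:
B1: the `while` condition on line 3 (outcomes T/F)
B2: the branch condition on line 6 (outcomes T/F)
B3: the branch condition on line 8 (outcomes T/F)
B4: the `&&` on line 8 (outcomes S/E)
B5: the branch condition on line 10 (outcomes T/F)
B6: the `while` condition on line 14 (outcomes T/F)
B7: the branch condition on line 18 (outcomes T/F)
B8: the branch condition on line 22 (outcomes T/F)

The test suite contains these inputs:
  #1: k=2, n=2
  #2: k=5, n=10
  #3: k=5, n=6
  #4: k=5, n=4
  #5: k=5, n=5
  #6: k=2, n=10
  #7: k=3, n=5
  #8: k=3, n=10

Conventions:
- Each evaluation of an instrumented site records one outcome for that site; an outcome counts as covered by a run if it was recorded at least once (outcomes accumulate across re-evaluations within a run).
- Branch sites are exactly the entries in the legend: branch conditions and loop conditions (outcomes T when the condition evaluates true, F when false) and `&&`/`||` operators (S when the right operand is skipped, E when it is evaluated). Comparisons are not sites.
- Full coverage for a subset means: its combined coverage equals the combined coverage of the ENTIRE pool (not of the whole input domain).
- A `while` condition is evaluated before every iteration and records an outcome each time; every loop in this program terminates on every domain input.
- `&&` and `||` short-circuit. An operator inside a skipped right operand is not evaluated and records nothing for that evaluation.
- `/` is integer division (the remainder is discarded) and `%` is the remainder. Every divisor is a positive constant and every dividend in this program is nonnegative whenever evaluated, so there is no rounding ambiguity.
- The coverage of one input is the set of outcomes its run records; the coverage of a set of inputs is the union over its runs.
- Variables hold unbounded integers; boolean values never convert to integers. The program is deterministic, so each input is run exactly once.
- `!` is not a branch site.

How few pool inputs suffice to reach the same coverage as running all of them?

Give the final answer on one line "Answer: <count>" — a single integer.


#1 (k=2, n=2) -> covered: B1=T, B1=F, B2=F, B3=F, B4=E, B6=T, B6=F, B7=F, B8=F
#2 (k=5, n=10) -> covered: B1=T, B1=F, B2=T, B6=T, B6=F, B7=F, B8=T
#3 (k=5, n=6) -> covered: B1=T, B1=F, B2=T, B6=T, B6=F, B7=F, B8=T
#4 (k=5, n=4) -> covered: B1=T, B1=F, B2=T, B6=T, B6=F, B7=F, B8=F
#5 (k=5, n=5) -> covered: B1=T, B1=F, B2=F, B3=F, B4=S, B6=T, B6=F, B7=F, B8=F
#6 (k=2, n=10) -> covered: B1=T, B1=F, B2=F, B3=F, B4=E, B6=T, B6=F, B7=F, B8=F
#7 (k=3, n=5) -> covered: B1=T, B1=F, B2=F, B3=F, B4=E, B6=T, B6=F, B7=F, B8=F
#8 (k=3, n=10) -> covered: B1=T, B1=F, B2=T, B6=T, B6=F, B7=F, B8=T
pool-wide coverage (12 outcomes): B1=T, B1=F, B2=T, B2=F, B3=F, B4=S, B4=E, B6=T, B6=F, B7=F, B8=T, B8=F
size 1 is not enough: best union over all size-1 subsets is 9/12
size 2 is not enough: best union over all size-2 subsets is 11/12
at size 3, {1, 2, 5} reaches all 12 outcomes; every lexicographically earlier size-3 subset fails
Answer: 3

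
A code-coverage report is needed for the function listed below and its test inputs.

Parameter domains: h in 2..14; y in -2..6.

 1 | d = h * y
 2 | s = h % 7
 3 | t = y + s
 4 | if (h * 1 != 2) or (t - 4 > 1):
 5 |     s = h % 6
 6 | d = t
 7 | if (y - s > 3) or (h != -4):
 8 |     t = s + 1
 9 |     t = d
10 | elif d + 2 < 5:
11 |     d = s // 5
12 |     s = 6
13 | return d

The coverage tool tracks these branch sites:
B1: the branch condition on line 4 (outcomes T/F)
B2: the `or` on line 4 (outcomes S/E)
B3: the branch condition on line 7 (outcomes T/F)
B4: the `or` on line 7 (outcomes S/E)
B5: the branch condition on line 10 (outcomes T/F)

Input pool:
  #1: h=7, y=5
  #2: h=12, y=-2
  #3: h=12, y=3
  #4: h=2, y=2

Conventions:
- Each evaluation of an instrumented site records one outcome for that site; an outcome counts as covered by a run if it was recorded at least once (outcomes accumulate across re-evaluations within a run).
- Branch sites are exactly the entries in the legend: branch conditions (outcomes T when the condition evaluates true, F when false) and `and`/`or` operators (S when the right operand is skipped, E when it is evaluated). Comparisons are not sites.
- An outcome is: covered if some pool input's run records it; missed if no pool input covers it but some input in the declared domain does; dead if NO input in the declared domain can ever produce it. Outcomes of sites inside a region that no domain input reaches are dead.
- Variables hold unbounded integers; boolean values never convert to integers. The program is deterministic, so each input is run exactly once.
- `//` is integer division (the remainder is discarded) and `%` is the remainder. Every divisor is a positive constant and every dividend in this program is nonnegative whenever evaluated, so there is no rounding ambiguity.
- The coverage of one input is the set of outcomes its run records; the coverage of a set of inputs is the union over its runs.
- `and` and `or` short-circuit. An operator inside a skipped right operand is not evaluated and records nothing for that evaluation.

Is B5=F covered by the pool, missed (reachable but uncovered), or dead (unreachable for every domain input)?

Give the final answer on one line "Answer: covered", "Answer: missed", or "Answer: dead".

no pool input records B5=F
checking all 117 inputs in the declared domain: B5=F is never recorded -> dead

Answer: dead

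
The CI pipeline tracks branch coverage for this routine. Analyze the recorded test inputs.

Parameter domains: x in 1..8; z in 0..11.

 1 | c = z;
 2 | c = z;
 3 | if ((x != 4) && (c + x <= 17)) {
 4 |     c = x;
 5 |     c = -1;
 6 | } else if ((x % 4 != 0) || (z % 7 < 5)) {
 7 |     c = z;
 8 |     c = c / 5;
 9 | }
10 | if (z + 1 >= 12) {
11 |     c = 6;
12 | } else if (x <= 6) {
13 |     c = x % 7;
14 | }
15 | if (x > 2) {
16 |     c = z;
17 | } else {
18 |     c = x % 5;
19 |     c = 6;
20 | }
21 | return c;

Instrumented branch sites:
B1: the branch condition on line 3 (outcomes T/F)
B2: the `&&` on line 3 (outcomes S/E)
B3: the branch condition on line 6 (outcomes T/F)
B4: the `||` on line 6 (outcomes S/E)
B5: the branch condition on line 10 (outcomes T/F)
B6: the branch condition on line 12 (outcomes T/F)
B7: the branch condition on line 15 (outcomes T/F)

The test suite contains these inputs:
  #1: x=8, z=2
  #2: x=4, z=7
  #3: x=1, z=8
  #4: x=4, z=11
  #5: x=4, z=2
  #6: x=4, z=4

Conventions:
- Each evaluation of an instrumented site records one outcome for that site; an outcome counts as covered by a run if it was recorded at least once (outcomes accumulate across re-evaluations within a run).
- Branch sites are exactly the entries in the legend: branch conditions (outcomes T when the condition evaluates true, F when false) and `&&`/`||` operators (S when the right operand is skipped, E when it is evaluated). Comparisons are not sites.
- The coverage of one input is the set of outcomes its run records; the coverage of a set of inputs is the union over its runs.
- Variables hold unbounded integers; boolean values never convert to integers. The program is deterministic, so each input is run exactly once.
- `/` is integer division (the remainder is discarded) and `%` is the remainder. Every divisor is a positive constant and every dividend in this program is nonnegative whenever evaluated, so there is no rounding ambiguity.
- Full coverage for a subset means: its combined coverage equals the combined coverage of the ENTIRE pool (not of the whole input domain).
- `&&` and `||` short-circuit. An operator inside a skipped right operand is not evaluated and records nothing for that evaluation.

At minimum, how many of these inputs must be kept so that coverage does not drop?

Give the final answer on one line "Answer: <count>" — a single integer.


input #1 (x=8, z=2): covers B1=T, B2=E, B5=F, B6=F, B7=T
input #2 (x=4, z=7): covers B1=F, B2=S, B3=T, B4=E, B5=F, B6=T, B7=T
input #3 (x=1, z=8): covers B1=T, B2=E, B5=F, B6=T, B7=F
input #4 (x=4, z=11): covers B1=F, B2=S, B3=T, B4=E, B5=T, B7=T
input #5 (x=4, z=2): covers B1=F, B2=S, B3=T, B4=E, B5=F, B6=T, B7=T
input #6 (x=4, z=4): covers B1=F, B2=S, B3=T, B4=E, B5=F, B6=T, B7=T
pool-wide coverage (12 outcomes): B1=T, B1=F, B2=S, B2=E, B3=T, B4=E, B5=T, B5=F, B6=T, B6=F, B7=T, B7=F
no size-1 subset reaches all 12 outcomes (best union: 7/12)
no size-2 subset reaches all 12 outcomes (best union: 11/12)
at size 3, {1, 3, 4} reaches all 12 outcomes; every lexicographically earlier size-3 subset fails
Answer: 3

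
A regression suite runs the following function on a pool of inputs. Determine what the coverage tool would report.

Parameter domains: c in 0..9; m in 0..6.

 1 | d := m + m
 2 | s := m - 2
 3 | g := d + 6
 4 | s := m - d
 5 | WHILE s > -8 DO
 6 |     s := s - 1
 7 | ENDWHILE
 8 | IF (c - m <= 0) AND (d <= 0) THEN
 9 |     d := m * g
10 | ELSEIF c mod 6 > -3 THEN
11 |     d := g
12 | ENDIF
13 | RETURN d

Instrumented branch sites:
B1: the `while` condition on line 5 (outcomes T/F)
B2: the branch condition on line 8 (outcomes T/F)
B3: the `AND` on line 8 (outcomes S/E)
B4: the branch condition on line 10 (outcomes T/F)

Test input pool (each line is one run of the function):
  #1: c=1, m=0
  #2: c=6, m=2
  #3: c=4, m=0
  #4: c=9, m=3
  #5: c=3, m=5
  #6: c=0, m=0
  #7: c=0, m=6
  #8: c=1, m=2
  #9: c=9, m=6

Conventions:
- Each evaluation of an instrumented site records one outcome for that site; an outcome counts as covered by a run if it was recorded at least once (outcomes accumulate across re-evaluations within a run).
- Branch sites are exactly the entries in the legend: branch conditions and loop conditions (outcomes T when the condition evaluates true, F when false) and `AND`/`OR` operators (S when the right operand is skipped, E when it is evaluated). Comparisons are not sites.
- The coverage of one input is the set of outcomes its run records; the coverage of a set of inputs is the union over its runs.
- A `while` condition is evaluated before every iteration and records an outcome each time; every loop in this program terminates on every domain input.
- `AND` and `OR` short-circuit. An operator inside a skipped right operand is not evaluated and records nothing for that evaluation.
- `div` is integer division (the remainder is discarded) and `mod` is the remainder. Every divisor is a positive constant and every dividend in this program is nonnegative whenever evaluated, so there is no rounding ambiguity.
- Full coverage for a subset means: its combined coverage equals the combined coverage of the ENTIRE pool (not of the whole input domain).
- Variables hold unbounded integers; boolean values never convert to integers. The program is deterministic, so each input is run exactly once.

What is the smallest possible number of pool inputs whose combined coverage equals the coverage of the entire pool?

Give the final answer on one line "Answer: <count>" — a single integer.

input #1, c=1, m=0: outcomes B1=T, B1=F, B2=F, B3=S, B4=T
input #2, c=6, m=2: outcomes B1=T, B1=F, B2=F, B3=S, B4=T
input #3, c=4, m=0: outcomes B1=T, B1=F, B2=F, B3=S, B4=T
input #4, c=9, m=3: outcomes B1=T, B1=F, B2=F, B3=S, B4=T
input #5, c=3, m=5: outcomes B1=T, B1=F, B2=F, B3=E, B4=T
input #6, c=0, m=0: outcomes B1=T, B1=F, B2=T, B3=E
input #7, c=0, m=6: outcomes B1=T, B1=F, B2=F, B3=E, B4=T
input #8, c=1, m=2: outcomes B1=T, B1=F, B2=F, B3=E, B4=T
input #9, c=9, m=6: outcomes B1=T, B1=F, B2=F, B3=S, B4=T
the full pool covers 7 outcomes: B1=T, B1=F, B2=T, B2=F, B3=S, B3=E, B4=T
checked all size-1 subsets: none covers 7 outcomes (max 5/7)
at size 2, {1, 6} reaches all 7 outcomes; every lexicographically earlier size-2 subset fails

Answer: 2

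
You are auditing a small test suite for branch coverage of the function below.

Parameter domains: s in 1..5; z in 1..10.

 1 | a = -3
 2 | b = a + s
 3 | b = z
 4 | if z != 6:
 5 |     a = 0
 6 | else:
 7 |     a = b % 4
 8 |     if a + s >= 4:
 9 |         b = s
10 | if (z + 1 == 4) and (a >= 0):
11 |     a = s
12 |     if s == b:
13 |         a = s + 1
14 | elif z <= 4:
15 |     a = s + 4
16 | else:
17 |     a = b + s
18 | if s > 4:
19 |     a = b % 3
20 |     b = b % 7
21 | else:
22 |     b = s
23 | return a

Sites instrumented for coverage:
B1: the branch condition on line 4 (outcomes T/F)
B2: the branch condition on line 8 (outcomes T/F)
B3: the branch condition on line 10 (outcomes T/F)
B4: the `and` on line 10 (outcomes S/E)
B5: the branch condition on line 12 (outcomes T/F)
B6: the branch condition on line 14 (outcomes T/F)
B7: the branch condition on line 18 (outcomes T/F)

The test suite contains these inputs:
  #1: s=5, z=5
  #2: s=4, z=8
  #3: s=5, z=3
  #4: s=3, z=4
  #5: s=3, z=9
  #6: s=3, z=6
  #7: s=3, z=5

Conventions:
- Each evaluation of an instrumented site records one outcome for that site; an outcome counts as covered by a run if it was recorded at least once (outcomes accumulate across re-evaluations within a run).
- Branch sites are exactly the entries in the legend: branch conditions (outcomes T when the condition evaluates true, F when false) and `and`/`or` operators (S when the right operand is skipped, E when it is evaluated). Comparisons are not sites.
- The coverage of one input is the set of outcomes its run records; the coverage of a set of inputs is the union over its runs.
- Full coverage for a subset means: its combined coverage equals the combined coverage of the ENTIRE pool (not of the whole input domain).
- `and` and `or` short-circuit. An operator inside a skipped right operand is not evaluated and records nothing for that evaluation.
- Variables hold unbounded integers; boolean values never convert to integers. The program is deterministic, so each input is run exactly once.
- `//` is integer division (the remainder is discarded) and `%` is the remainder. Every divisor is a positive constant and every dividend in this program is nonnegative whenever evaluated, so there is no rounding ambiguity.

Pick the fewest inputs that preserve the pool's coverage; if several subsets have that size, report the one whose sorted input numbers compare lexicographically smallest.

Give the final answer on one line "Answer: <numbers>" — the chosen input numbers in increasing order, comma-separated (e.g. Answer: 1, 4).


test 1 (s=5, z=5) fires B1->T, B4->S, B3->F, B6->F, B7->T; hits B1=T, B3=F, B4=S, B6=F, B7=T
test 2 (s=4, z=8) fires B1->T, B4->S, B3->F, B6->F, B7->F; hits B1=T, B3=F, B4=S, B6=F, B7=F
test 3 (s=5, z=3) fires B1->T, B4->E, B3->T, B5->F, B7->T; hits B1=T, B3=T, B4=E, B5=F, B7=T
test 4 (s=3, z=4) fires B1->T, B4->S, B3->F, B6->T, B7->F; hits B1=T, B3=F, B4=S, B6=T, B7=F
test 5 (s=3, z=9) fires B1->T, B4->S, B3->F, B6->F, B7->F; hits B1=T, B3=F, B4=S, B6=F, B7=F
test 6 (s=3, z=6) fires B1->F, B2->T, B4->S, B3->F, B6->F, B7->F; hits B1=F, B2=T, B3=F, B4=S, B6=F, B7=F
test 7 (s=3, z=5) fires B1->T, B4->S, B3->F, B6->F, B7->F; hits B1=T, B3=F, B4=S, B6=F, B7=F
together the pool reaches 12 outcomes: B1=T, B1=F, B2=T, B3=T, B3=F, B4=S, B4=E, B5=F, B6=T, B6=F, B7=T, B7=F
size 1 is not enough: best union over all size-1 subsets is 6/12
size 2 is not enough: best union over all size-2 subsets is 11/12
size 3: inputs {3, 4, 6} cover all 12 outcomes, and no lexicographically smaller subset of this size does
Answer: 3, 4, 6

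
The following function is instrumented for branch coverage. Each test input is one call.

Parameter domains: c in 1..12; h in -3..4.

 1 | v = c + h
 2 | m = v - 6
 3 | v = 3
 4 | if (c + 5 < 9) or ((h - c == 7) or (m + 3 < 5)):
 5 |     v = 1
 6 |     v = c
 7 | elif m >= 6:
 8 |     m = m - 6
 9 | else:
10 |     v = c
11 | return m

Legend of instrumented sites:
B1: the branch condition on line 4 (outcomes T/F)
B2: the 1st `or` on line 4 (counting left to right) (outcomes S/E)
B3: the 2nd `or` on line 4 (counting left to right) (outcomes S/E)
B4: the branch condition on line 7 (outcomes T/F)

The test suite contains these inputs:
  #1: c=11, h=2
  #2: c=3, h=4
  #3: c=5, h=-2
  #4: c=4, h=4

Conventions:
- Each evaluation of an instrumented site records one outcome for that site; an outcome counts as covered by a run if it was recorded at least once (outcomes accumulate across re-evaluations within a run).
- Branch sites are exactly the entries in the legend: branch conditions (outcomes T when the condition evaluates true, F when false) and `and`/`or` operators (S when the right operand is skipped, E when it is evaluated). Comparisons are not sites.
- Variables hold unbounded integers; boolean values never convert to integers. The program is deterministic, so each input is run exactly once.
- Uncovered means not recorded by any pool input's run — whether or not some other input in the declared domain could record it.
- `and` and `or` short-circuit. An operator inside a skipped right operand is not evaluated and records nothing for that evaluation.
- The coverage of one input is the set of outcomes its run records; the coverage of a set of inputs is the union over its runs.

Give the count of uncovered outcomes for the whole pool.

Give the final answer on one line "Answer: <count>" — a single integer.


input #1 (c=11, h=2): events B2->E, B3->E, B1->F, B4->T; covers B1=F, B2=E, B3=E, B4=T
input #2 (c=3, h=4): events B2->S, B1->T; covers B1=T, B2=S
input #3 (c=5, h=-2): events B2->E, B3->E, B1->T; covers B1=T, B2=E, B3=E
input #4 (c=4, h=4): events B2->E, B3->E, B1->F, B4->F; covers B1=F, B2=E, B3=E, B4=F
union over the pool: B1=T, B1=F, B2=S, B2=E, B3=E, B4=T, B4=F
uncovered (1 of 8): B3=S
Answer: 1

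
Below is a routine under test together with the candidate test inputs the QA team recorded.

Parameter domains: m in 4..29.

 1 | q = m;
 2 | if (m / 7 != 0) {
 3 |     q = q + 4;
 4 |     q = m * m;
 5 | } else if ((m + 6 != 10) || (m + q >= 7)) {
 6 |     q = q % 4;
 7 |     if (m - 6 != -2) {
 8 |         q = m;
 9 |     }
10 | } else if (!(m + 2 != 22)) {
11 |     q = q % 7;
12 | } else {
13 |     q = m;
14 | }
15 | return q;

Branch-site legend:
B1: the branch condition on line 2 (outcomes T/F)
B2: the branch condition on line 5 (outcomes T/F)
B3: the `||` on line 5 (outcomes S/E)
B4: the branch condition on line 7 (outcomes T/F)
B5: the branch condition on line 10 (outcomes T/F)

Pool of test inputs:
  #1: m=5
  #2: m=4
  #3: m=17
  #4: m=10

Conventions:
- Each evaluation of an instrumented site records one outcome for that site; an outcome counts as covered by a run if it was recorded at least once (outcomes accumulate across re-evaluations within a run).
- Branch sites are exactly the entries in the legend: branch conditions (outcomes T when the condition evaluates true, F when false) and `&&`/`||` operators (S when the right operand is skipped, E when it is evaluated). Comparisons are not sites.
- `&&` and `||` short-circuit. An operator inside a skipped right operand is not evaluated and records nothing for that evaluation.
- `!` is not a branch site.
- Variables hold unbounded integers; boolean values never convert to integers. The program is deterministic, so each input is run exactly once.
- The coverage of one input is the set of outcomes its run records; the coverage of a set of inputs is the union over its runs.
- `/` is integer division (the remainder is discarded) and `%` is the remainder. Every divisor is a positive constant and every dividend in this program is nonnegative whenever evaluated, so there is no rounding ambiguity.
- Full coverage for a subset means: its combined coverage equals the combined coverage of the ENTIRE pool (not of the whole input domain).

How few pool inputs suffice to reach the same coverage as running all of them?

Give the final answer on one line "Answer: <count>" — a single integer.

input #1, m=5: events B1->F, B3->S, B2->T, B4->T; outcomes B1=F, B2=T, B3=S, B4=T
input #2, m=4: events B1->F, B3->E, B2->T, B4->F; outcomes B1=F, B2=T, B3=E, B4=F
input #3, m=17: events B1->T; outcomes B1=T
input #4, m=10: events B1->T; outcomes B1=T
together the pool reaches 7 outcomes: B1=T, B1=F, B2=T, B3=S, B3=E, B4=T, B4=F
size 1 is not enough: best union over all size-1 subsets is 4/7
size 2 is not enough: best union over all size-2 subsets is 6/7
size 3: inputs {1, 2, 3} cover all 7 outcomes, and no lexicographically smaller subset of this size does

Answer: 3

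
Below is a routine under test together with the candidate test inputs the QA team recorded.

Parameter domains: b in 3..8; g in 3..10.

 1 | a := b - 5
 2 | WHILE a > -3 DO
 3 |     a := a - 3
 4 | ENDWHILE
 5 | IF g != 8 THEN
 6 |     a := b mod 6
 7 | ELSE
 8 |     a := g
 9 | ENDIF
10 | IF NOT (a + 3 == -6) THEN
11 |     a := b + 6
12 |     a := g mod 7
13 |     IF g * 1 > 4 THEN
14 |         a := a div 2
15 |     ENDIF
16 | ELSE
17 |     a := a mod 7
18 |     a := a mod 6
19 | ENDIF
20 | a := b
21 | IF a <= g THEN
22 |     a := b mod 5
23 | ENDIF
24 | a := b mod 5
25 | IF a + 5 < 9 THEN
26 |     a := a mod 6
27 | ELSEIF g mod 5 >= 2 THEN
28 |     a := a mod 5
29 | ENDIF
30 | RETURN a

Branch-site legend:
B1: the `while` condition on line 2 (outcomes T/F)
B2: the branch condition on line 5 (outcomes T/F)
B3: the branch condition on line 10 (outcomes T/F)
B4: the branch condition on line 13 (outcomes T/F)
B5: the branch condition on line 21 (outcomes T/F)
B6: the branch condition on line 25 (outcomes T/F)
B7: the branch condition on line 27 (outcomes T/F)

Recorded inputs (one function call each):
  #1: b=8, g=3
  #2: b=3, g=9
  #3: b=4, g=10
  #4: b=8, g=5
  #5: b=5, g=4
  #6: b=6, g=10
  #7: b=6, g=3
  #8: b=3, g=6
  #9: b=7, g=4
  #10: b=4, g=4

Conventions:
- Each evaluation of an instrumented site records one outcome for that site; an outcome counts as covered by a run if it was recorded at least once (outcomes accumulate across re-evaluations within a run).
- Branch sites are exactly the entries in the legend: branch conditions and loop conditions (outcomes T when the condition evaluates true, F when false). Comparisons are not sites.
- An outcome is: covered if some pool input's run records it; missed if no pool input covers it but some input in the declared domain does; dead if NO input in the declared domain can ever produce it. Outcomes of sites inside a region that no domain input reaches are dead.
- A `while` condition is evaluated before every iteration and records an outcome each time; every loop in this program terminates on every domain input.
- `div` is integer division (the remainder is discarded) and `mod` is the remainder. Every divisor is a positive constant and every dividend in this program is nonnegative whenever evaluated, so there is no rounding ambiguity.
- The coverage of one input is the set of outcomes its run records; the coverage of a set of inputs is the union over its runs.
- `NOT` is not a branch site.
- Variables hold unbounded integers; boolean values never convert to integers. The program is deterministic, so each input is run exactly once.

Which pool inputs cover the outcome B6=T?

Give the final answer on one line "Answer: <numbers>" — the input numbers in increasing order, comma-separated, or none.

input #1 (b=8, g=3): records B6=T
input #2 (b=3, g=9): records B6=T
input #3 (b=4, g=10): does not record B6=T
input #4 (b=8, g=5): records B6=T
input #5 (b=5, g=4): records B6=T
input #6 (b=6, g=10): records B6=T
input #7 (b=6, g=3): records B6=T
input #8 (b=3, g=6): records B6=T
input #9 (b=7, g=4): records B6=T
input #10 (b=4, g=4): does not record B6=T

Answer: 1, 2, 4, 5, 6, 7, 8, 9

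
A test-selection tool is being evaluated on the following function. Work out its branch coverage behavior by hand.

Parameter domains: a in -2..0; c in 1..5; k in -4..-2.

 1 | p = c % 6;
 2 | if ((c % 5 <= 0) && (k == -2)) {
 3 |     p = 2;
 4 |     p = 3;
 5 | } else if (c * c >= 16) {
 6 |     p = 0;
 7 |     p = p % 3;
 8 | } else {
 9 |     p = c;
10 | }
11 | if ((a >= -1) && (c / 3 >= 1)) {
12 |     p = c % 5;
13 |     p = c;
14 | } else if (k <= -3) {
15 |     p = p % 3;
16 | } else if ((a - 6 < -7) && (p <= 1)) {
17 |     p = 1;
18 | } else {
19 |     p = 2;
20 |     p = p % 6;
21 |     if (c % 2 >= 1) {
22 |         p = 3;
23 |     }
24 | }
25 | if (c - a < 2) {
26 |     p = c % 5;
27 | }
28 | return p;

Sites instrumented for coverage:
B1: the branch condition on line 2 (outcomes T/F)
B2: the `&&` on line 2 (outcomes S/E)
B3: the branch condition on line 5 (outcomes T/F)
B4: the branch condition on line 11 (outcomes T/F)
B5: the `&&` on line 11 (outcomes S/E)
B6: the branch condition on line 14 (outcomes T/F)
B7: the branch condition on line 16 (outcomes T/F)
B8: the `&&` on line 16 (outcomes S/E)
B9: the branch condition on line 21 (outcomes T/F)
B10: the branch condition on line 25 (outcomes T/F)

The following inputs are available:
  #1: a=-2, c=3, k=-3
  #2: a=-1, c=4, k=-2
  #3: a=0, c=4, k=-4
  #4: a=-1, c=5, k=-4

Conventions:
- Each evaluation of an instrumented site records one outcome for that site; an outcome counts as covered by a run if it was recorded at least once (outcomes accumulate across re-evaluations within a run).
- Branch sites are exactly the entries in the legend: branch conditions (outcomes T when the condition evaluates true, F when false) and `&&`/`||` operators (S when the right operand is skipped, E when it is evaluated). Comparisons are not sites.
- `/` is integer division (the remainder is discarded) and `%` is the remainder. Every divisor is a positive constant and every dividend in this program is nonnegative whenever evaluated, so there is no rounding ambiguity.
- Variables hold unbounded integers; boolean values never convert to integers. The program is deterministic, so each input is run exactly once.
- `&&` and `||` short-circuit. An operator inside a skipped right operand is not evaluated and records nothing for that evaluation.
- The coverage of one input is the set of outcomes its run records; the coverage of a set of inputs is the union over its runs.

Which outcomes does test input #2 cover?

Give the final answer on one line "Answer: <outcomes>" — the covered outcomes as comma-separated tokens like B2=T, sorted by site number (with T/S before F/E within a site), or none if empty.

Event log for input #2 (a=-1, c=4, k=-2):
  B2->S, B1->F, B3->T, B5->E, B4->T, B10->F
collecting distinct outcomes: B1=F, B2=S, B3=T, B4=T, B5=E, B10=F

Answer: B1=F, B2=S, B3=T, B4=T, B5=E, B10=F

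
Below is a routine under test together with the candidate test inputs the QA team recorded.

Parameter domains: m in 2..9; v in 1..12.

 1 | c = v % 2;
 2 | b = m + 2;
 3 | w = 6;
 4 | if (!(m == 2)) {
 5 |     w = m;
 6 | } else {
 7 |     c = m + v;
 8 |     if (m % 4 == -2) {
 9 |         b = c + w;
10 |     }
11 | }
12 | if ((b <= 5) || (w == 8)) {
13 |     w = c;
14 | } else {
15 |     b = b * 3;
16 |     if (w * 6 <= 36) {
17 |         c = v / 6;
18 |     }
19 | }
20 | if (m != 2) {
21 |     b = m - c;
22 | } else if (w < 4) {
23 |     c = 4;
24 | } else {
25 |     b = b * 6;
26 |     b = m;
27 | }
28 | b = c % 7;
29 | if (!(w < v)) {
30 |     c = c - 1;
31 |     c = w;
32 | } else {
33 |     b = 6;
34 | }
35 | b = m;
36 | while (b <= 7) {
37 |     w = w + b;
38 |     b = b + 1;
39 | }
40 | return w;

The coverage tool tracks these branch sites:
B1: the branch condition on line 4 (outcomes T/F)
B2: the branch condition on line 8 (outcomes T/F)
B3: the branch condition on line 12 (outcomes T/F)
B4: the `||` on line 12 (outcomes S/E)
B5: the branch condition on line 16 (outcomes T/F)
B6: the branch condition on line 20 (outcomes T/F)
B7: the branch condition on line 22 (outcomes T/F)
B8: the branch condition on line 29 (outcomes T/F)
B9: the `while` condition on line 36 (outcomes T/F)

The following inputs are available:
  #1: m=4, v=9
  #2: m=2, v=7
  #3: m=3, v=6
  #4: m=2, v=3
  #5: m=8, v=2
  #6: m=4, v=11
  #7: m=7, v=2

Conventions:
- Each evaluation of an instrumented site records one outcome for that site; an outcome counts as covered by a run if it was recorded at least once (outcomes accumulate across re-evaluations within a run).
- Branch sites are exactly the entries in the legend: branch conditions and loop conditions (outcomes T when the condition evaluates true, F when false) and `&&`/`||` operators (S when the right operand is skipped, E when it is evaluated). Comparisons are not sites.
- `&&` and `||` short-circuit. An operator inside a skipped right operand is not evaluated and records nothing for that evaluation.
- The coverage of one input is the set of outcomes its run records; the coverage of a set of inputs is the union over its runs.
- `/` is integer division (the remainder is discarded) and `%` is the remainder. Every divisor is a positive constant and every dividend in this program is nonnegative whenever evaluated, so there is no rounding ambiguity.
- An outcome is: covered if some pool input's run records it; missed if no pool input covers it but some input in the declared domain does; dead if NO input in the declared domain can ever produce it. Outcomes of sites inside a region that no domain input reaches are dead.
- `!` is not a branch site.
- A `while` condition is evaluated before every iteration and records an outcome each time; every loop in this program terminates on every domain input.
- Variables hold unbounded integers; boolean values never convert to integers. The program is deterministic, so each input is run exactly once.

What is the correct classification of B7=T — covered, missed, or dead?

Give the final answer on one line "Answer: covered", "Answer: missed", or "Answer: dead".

no pool input records B7=T
but domain input (m=2, v=1) does record it -> reachable, so missed

Answer: missed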